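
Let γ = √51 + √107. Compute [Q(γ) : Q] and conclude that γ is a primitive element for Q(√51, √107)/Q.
[Q(γ) : Q] = 4 (equivalently, Q(γ) = Q(√51, √107))

Obviously Q(γ) ⊆ Q(√51, √107), and [Q(√51, √107):Q] = 4 (since 51, 107 are distinct squarefree integers > 1 with 5457 not a perfect square). To show equality we compute the minimal polynomial of γ. From γ = √51 + √107: γ^2 = 51 + 2√(5457) + 107 = 158 + 2√(5457), so γ^2 - 158 = 2√(5457); squaring, (γ^2 - 158)^2 = 4·5457, i.e. γ^4 - 316γ^2 + 24964 - 21828 = 0, i.e. γ^4 - 316γ^2 + 3136 = 0. So γ is a root of x^4 - 316x^2 + 3136. This polynomial is irreducible over Q: it has no rational root (each ±√51 ± √107 is irrational), and any factorization into two quadratics over Q would force √(5457) ∈ Q (pairing opposite roots) or √51, √107 ∈ Q (other pairings), all impossible. Hence [Q(γ):Q] = 4 = [Q(√51, √107):Q], so Q(γ) = Q(√51, √107).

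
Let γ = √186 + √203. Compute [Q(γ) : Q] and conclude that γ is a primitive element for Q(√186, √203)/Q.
[Q(γ) : Q] = 4 (equivalently, Q(γ) = Q(√186, √203))

Obviously Q(γ) ⊆ Q(√186, √203), and [Q(√186, √203):Q] = 4 (since 186, 203 are distinct squarefree integers > 1 with 37758 not a perfect square). To show equality we compute the minimal polynomial of γ. From γ = √186 + √203: γ^2 = 186 + 2√(37758) + 203 = 389 + 2√(37758), so γ^2 - 389 = 2√(37758); squaring, (γ^2 - 389)^2 = 4·37758, i.e. γ^4 - 778γ^2 + 151321 - 151032 = 0, i.e. γ^4 - 778γ^2 + 289 = 0. So γ is a root of x^4 - 778x^2 + 289. This polynomial is irreducible over Q: it has no rational root (each ±√186 ± √203 is irrational), and any factorization into two quadratics over Q would force √(37758) ∈ Q (pairing opposite roots) or √186, √203 ∈ Q (other pairings), all impossible. Hence [Q(γ):Q] = 4 = [Q(√186, √203):Q], so Q(γ) = Q(√186, √203).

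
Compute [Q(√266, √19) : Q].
[Q(√266, √19) : Q] = 4

[Q(√266):Q] = 2 (min poly x^2 - 266, irreducible since 266 is squarefree > 1). For the top step, suppose √19 ∈ Q(√266), say √19 = c + d√266 with c, d ∈ Q. Squaring: 19 = c^2 + 266d^2 + 2cd√266. Since √266 ∉ Q this forces 2cd = 0. If d = 0 then √19 = c ∈ Q, contradicting 19 squarefree > 1. If c = 0 then 19 = 266d^2, so 266·19 = (266d)^2 is a perfect square in Q — but 266·19 = 5054 is not a perfect square (since 266 and 19 are distinct squarefree integers). Contradiction. Hence √19 ∉ Q(√266), so x^2 - 19 stays irreducible over Q(√266) and [Q(√266, √19) : Q(√266)] = 2. By the tower law, [Q(√266, √19) : Q] = 2 · 2 = 4.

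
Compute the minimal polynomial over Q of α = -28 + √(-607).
m_α(x) = x^2 + 56x + 1391

From α + 28 = √(-607), squaring gives (α + 28)^2 = -607, i.e. α^2 + 56α + 784 = -607, so α^2 + 56α + 1391 = 0. The discriminant of x^2 + 56x + 1391 is (56)^2 - 4·(1391) = 3136 - 5564 = -2428, and 4·(-607) is not a perfect square in Q since -607 is squarefree and ≠ 1. Hence x^2 + 56x + 1391 is irreducible over Q and is the minimal polynomial of α.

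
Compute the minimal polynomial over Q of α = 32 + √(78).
m_α(x) = x^2 - 64x + 946

From α - 32 = √(78), squaring gives (α - 32)^2 = 78, i.e. α^2 - 64α + 1024 = 78, so α^2 - 64α + 946 = 0. The discriminant of x^2 - 64x + 946 is (-64)^2 - 4·(946) = 4096 - 3784 = 312, and 4·(78) is not a perfect square in Q since 78 is squarefree and ≠ 1. Hence x^2 - 64x + 946 is irreducible over Q and is the minimal polynomial of α.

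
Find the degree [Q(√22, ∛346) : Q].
[Q(√22, ∛346) : Q] = 6

Let L = Q(√22, ∛346). Since Q(√22) ⊂ L and [Q(√22):Q] = 2, the tower law gives 2 | [L:Q]. Likewise Q(∛346) ⊂ L with [Q(∛346):Q] = 3 (because 346 is not a perfect cube), so 3 | [L:Q]. As gcd(2,3) = 1, [L:Q] is divisible by 6. Conversely L is generated over Q by √22 and ∛346, so [L:Q] ≤ 2·3 = 6. Therefore [Q(√22, ∛346) : Q] = 6.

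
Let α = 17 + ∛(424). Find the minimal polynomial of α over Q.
m_α(x) = x^3 - 51x^2 + 867x - 5337

Set β = α - 17 = ∛(424), so β^3 = 424. Then (α - 17)^3 - 424 = 0, i.e. α is a root of g(x) = (x - 17)^3 - 424 = x^3 - 51x^2 + 867x - 5337. Since g(x) = h(x - 17) where h(x) = x^3 - 424, and h is irreducible over Q (because 424 is not a perfect cube, so h has no rational root, and a monic cubic with no rational root is irreducible), g is also irreducible (irreducibility is preserved under the substitution x → x - 17). Hence m_α(x) = x^3 - 51x^2 + 867x - 5337.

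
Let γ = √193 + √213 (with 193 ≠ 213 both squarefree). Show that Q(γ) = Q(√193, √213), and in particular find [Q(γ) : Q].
[Q(γ) : Q] = 4 (equivalently, Q(γ) = Q(√193, √213))

Obviously Q(γ) ⊆ Q(√193, √213), and [Q(√193, √213):Q] = 4 (since 193, 213 are distinct squarefree integers > 1 with 41109 not a perfect square). To show equality we compute the minimal polynomial of γ. From γ = √193 + √213: γ^2 = 193 + 2√(41109) + 213 = 406 + 2√(41109), so γ^2 - 406 = 2√(41109); squaring, (γ^2 - 406)^2 = 4·41109, i.e. γ^4 - 812γ^2 + 164836 - 164436 = 0, i.e. γ^4 - 812γ^2 + 400 = 0. So γ is a root of x^4 - 812x^2 + 400. This polynomial is irreducible over Q: it has no rational root (each ±√193 ± √213 is irrational), and any factorization into two quadratics over Q would force √(41109) ∈ Q (pairing opposite roots) or √193, √213 ∈ Q (other pairings), all impossible. Hence [Q(γ):Q] = 4 = [Q(√193, √213):Q], so Q(γ) = Q(√193, √213).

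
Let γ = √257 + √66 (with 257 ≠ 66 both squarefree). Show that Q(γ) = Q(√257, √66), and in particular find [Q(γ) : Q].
[Q(γ) : Q] = 4 (equivalently, Q(γ) = Q(√257, √66))

Obviously Q(γ) ⊆ Q(√257, √66), and [Q(√257, √66):Q] = 4 (since 257, 66 are distinct squarefree integers > 1 with 16962 not a perfect square). To show equality we compute the minimal polynomial of γ. From γ = √257 + √66: γ^2 = 257 + 2√(16962) + 66 = 323 + 2√(16962), so γ^2 - 323 = 2√(16962); squaring, (γ^2 - 323)^2 = 4·16962, i.e. γ^4 - 646γ^2 + 104329 - 67848 = 0, i.e. γ^4 - 646γ^2 + 36481 = 0. So γ is a root of x^4 - 646x^2 + 36481. This polynomial is irreducible over Q: it has no rational root (each ±√257 ± √66 is irrational), and any factorization into two quadratics over Q would force √(16962) ∈ Q (pairing opposite roots) or √257, √66 ∈ Q (other pairings), all impossible. Hence [Q(γ):Q] = 4 = [Q(√257, √66):Q], so Q(γ) = Q(√257, √66).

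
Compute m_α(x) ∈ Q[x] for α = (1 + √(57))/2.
m_α(x) = x^2 - x - 14

From 2α - 1 = √(57), squaring gives (2α - 1)^2 = 57, i.e. 4α^2 - 4α + 1 = 57, so α^2 - α + (1 - 57)/4 = 0. Since 57 ≡ 1 (mod 4), (1 - 57)/4 = -14 ∈ Z. The polynomial x^2 - x - 14 has discriminant 1 - 4·(-14) = 57, which is not a perfect square in Q (d = 57 is squarefree and ≠ 1), so x^2 - x - 14 is irreducible over Q. It is the minimal polynomial of α.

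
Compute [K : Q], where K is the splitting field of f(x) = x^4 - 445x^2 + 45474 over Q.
[K : Q] = 4

Solving the quadratic in x^2: x^2 = (445 ± √(445^2 - 4·45474))/2 = (445 ± √16129)/2 = (445 ± 127)/2, giving x^2 = 159 or x^2 = 286. So f(x) = (x^2 - 159)(x^2 - 286) and the roots of f are ±√159, ±√286. Hence the splitting field is K = Q(√159, √286). Since 159 and 286 are distinct squarefree integers > 1, their product 45474 is not a perfect square, so √286 ∉ Q(√159). By the tower law [K:Q] = [Q(√159,√286):Q(√159)] · [Q(√159):Q] = 2 · 2 = 4.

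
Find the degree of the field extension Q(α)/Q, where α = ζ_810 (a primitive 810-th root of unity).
[Q(α):Q] = 216

The minimal polynomial of ζ_810 over Q is the 810-th cyclotomic polynomial Φ_810(x), which is irreducible over Q and has degree φ(810) = 216. Hence [Q(α):Q] = φ(810) = 216.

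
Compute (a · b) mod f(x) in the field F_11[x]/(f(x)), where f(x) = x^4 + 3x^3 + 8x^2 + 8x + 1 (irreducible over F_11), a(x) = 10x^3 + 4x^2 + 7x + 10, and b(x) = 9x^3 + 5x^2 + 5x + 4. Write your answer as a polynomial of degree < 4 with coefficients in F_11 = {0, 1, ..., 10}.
a · b ≡ 8x^3 + 3x^2 + 3x + 9 (mod f(x))

Multiply in F_11[x]: a(x)·b(x) = (10x^3 + 4x^2 + 7x + 10)·(9x^3 + 5x^2 + 5x + 4) = 2x^6 + 9x^5 + x^4 + 9x^3 + 2x^2 + x + 7. This has degree ≥ 4, so divide by f(x) over F_11: 2x^6 + 9x^5 + x^4 + 9x^3 + 2x^2 + x + 7 = (2x^2 + 3x + 9)·(x^4 + 3x^3 + 8x^2 + 8x + 1) + (8x^3 + 3x^2 + 3x + 9). Hence a·b ≡ 8x^3 + 3x^2 + 3x + 9 (mod f). (F_11[x]/(f) is a field with 11^4 = 14641 elements since f is irreducible of degree 4.)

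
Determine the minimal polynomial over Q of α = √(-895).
m_α(x) = x^2 + 895

α satisfies α^2 + 895 = 0, so x^2 + 895 annihilates α. Since d = -895 is squarefree and ≠ 1, it is not a perfect square in Q, so x^2 + 895 has no rational root and is therefore irreducible over Q (a degree-2 polynomial over a field is irreducible iff it has no root). Hence m_α(x) = x^2 + 895.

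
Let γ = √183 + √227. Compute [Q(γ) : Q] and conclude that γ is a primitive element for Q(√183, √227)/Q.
[Q(γ) : Q] = 4 (equivalently, Q(γ) = Q(√183, √227))

Obviously Q(γ) ⊆ Q(√183, √227), and [Q(√183, √227):Q] = 4 (since 183, 227 are distinct squarefree integers > 1 with 41541 not a perfect square). To show equality we compute the minimal polynomial of γ. From γ = √183 + √227: γ^2 = 183 + 2√(41541) + 227 = 410 + 2√(41541), so γ^2 - 410 = 2√(41541); squaring, (γ^2 - 410)^2 = 4·41541, i.e. γ^4 - 820γ^2 + 168100 - 166164 = 0, i.e. γ^4 - 820γ^2 + 1936 = 0. So γ is a root of x^4 - 820x^2 + 1936. This polynomial is irreducible over Q: it has no rational root (each ±√183 ± √227 is irrational), and any factorization into two quadratics over Q would force √(41541) ∈ Q (pairing opposite roots) or √183, √227 ∈ Q (other pairings), all impossible. Hence [Q(γ):Q] = 4 = [Q(√183, √227):Q], so Q(γ) = Q(√183, √227).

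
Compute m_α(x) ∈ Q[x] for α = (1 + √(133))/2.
m_α(x) = x^2 - x - 33

From 2α - 1 = √(133), squaring gives (2α - 1)^2 = 133, i.e. 4α^2 - 4α + 1 = 133, so α^2 - α + (1 - 133)/4 = 0. Since 133 ≡ 1 (mod 4), (1 - 133)/4 = -33 ∈ Z. The polynomial x^2 - x - 33 has discriminant 1 - 4·(-33) = 133, which is not a perfect square in Q (d = 133 is squarefree and ≠ 1), so x^2 - x - 33 is irreducible over Q. It is the minimal polynomial of α.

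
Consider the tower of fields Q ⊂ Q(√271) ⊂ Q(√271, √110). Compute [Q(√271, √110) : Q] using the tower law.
[Q(√271, √110) : Q] = 4

[Q(√271):Q] = 2 (min poly x^2 - 271, irreducible since 271 is squarefree > 1). For the top step, suppose √110 ∈ Q(√271), say √110 = c + d√271 with c, d ∈ Q. Squaring: 110 = c^2 + 271d^2 + 2cd√271. Since √271 ∉ Q this forces 2cd = 0. If d = 0 then √110 = c ∈ Q, contradicting 110 squarefree > 1. If c = 0 then 110 = 271d^2, so 271·110 = (271d)^2 is a perfect square in Q — but 271·110 = 29810 is not a perfect square (since 271 and 110 are distinct squarefree integers). Contradiction. Hence √110 ∉ Q(√271), so x^2 - 110 stays irreducible over Q(√271) and [Q(√271, √110) : Q(√271)] = 2. By the tower law, [Q(√271, √110) : Q] = 2 · 2 = 4.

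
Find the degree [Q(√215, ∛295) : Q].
[Q(√215, ∛295) : Q] = 6

Let L = Q(√215, ∛295). Since Q(√215) ⊂ L and [Q(√215):Q] = 2, the tower law gives 2 | [L:Q]. Likewise Q(∛295) ⊂ L with [Q(∛295):Q] = 3 (because 295 is not a perfect cube), so 3 | [L:Q]. As gcd(2,3) = 1, [L:Q] is divisible by 6. Conversely L is generated over Q by √215 and ∛295, so [L:Q] ≤ 2·3 = 6. Therefore [Q(√215, ∛295) : Q] = 6.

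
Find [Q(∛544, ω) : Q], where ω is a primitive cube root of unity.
[Q(∛544, ω) : Q] = 6

[Q(∛544):Q] = 3 (min poly x^3 - 544, irreducible since 544 is not a perfect cube). [Q(ω):Q] = 2 (min poly x^2 + x + 1). Since Q(∛544) ⊂ R and ω ∉ R, we have ω ∉ Q(∛544), so x^2 + x + 1 remains irreducible over Q(∛544) and [Q(∛544, ω) : Q(∛544)] = 2. By the tower law, [Q(∛544, ω) : Q] = 3 · 2 = 6. (In fact Q(∛544, ω) is the splitting field of x^3 - 544 over Q.)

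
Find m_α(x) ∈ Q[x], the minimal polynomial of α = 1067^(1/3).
m_α(x) = x^3 - 1067

α satisfies α^3 = 1067, so x^3 - 1067 annihilates α. By the rational root test, a rational root p/q (in lowest terms) of x^3 - 1067 would satisfy p^3 = 1067 q^3, forcing q = 1 and p^3 = 1067; but 1067 is not a perfect cube, contradiction. A monic cubic over Q with no rational root is irreducible (any nontrivial factorization would include a linear factor). Hence x^3 - 1067 is the minimal polynomial of α, and in particular [Q(α):Q] = 3.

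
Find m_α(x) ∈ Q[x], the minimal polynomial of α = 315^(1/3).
m_α(x) = x^3 - 315

α satisfies α^3 = 315, so x^3 - 315 annihilates α. By the rational root test, a rational root p/q (in lowest terms) of x^3 - 315 would satisfy p^3 = 315 q^3, forcing q = 1 and p^3 = 315; but 315 is not a perfect cube, contradiction. A monic cubic over Q with no rational root is irreducible (any nontrivial factorization would include a linear factor). Hence x^3 - 315 is the minimal polynomial of α, and in particular [Q(α):Q] = 3.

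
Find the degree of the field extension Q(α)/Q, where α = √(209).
[Q(α):Q] = 2

[Q(α):Q] equals the degree of the minimal polynomial of α. Here α^2 = 209 and x^2 - 209 is irreducible (d = 209 is squarefree, ≠ 1, hence not a square), so deg(m_α) = 2. Thus [Q(α):Q] = 2.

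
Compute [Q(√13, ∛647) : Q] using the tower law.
[Q(√13, ∛647) : Q] = 6

Let L = Q(√13, ∛647). Since Q(√13) ⊂ L and [Q(√13):Q] = 2, the tower law gives 2 | [L:Q]. Likewise Q(∛647) ⊂ L with [Q(∛647):Q] = 3 (because 647 is not a perfect cube), so 3 | [L:Q]. As gcd(2,3) = 1, [L:Q] is divisible by 6. Conversely L is generated over Q by √13 and ∛647, so [L:Q] ≤ 2·3 = 6. Therefore [Q(√13, ∛647) : Q] = 6.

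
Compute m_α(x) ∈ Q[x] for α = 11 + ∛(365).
m_α(x) = x^3 - 33x^2 + 363x - 1696

Set β = α - 11 = ∛(365), so β^3 = 365. Then (α - 11)^3 - 365 = 0, i.e. α is a root of g(x) = (x - 11)^3 - 365 = x^3 - 33x^2 + 363x - 1696. Since g(x) = h(x - 11) where h(x) = x^3 - 365, and h is irreducible over Q (because 365 is not a perfect cube, so h has no rational root, and a monic cubic with no rational root is irreducible), g is also irreducible (irreducibility is preserved under the substitution x → x - 11). Hence m_α(x) = x^3 - 33x^2 + 363x - 1696.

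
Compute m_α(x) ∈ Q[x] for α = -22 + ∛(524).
m_α(x) = x^3 + 66x^2 + 1452x + 10124

Set β = α + 22 = ∛(524), so β^3 = 524. Then (α + 22)^3 - 524 = 0, i.e. α is a root of g(x) = (x + 22)^3 - 524 = x^3 + 66x^2 + 1452x + 10124. Since g(x) = h(x + 22) where h(x) = x^3 - 524, and h is irreducible over Q (because 524 is not a perfect cube, so h has no rational root, and a monic cubic with no rational root is irreducible), g is also irreducible (irreducibility is preserved under the substitution x → x + 22). Hence m_α(x) = x^3 + 66x^2 + 1452x + 10124.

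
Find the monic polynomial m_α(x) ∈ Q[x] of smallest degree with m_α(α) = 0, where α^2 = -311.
m_α(x) = x^2 + 311

α satisfies α^2 + 311 = 0, so x^2 + 311 annihilates α. Since d = -311 is squarefree and ≠ 1, it is not a perfect square in Q, so x^2 + 311 has no rational root and is therefore irreducible over Q (a degree-2 polynomial over a field is irreducible iff it has no root). Hence m_α(x) = x^2 + 311.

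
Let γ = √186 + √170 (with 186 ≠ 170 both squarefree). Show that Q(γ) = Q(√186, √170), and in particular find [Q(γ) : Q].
[Q(γ) : Q] = 4 (equivalently, Q(γ) = Q(√186, √170))

Obviously Q(γ) ⊆ Q(√186, √170), and [Q(√186, √170):Q] = 4 (since 186, 170 are distinct squarefree integers > 1 with 31620 not a perfect square). To show equality we compute the minimal polynomial of γ. From γ = √186 + √170: γ^2 = 186 + 2√(31620) + 170 = 356 + 2√(31620), so γ^2 - 356 = 2√(31620); squaring, (γ^2 - 356)^2 = 4·31620, i.e. γ^4 - 712γ^2 + 126736 - 126480 = 0, i.e. γ^4 - 712γ^2 + 256 = 0. So γ is a root of x^4 - 712x^2 + 256. This polynomial is irreducible over Q: it has no rational root (each ±√186 ± √170 is irrational), and any factorization into two quadratics over Q would force √(31620) ∈ Q (pairing opposite roots) or √186, √170 ∈ Q (other pairings), all impossible. Hence [Q(γ):Q] = 4 = [Q(√186, √170):Q], so Q(γ) = Q(√186, √170).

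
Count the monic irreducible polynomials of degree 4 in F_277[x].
There are 1471815678 monic irreducible polynomials of degree 4 over F_277

Each element of F_{277^4} that lies in no proper subfield is a root of exactly one monic irreducible of degree 4 over F_277, and each such polynomial has 4 distinct roots in F_{277^4}. By Möbius inversion the count is N_277(4) = (1/4) Σ_{d|4} μ(4/d) · 277^d = (1/4)(μ(4)·277^1 + μ(2)·277^2 + μ(1)·277^4) = 5887262712/4 = 1471815678.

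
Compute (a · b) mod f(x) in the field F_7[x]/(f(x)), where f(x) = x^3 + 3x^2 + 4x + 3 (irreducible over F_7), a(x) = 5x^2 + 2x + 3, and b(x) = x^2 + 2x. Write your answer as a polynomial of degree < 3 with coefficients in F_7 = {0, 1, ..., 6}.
a · b ≡ 3x^2 + 3x + 2 (mod f(x))

Multiply in F_7[x]: a(x)·b(x) = (5x^2 + 2x + 3)·(x^2 + 2x) = 5x^4 + 5x^3 + 6x. This has degree ≥ 3, so divide by f(x) over F_7: 5x^4 + 5x^3 + 6x = (5x + 4)·(x^3 + 3x^2 + 4x + 3) + (3x^2 + 3x + 2). Hence a·b ≡ 3x^2 + 3x + 2 (mod f). (F_7[x]/(f) is a field with 7^3 = 343 elements since f is irreducible of degree 3.)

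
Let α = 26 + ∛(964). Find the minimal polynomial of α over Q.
m_α(x) = x^3 - 78x^2 + 2028x - 18540

Set β = α - 26 = ∛(964), so β^3 = 964. Then (α - 26)^3 - 964 = 0, i.e. α is a root of g(x) = (x - 26)^3 - 964 = x^3 - 78x^2 + 2028x - 18540. Since g(x) = h(x - 26) where h(x) = x^3 - 964, and h is irreducible over Q (because 964 is not a perfect cube, so h has no rational root, and a monic cubic with no rational root is irreducible), g is also irreducible (irreducibility is preserved under the substitution x → x - 26). Hence m_α(x) = x^3 - 78x^2 + 2028x - 18540.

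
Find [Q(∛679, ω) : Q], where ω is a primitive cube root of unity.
[Q(∛679, ω) : Q] = 6

[Q(∛679):Q] = 3 (min poly x^3 - 679, irreducible since 679 is not a perfect cube). [Q(ω):Q] = 2 (min poly x^2 + x + 1). Since Q(∛679) ⊂ R and ω ∉ R, we have ω ∉ Q(∛679), so x^2 + x + 1 remains irreducible over Q(∛679) and [Q(∛679, ω) : Q(∛679)] = 2. By the tower law, [Q(∛679, ω) : Q] = 3 · 2 = 6. (In fact Q(∛679, ω) is the splitting field of x^3 - 679 over Q.)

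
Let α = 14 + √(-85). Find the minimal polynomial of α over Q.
m_α(x) = x^2 - 28x + 281

From α - 14 = √(-85), squaring gives (α - 14)^2 = -85, i.e. α^2 - 28α + 196 = -85, so α^2 - 28α + 281 = 0. The discriminant of x^2 - 28x + 281 is (-28)^2 - 4·(281) = 784 - 1124 = -340, and 4·(-85) is not a perfect square in Q since -85 is squarefree and ≠ 1. Hence x^2 - 28x + 281 is irreducible over Q and is the minimal polynomial of α.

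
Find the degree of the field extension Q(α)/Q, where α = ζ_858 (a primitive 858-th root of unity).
[Q(α):Q] = 240

The minimal polynomial of ζ_858 over Q is the 858-th cyclotomic polynomial Φ_858(x), which is irreducible over Q and has degree φ(858) = 240. Hence [Q(α):Q] = φ(858) = 240.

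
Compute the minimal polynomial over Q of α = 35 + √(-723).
m_α(x) = x^2 - 70x + 1948

From α - 35 = √(-723), squaring gives (α - 35)^2 = -723, i.e. α^2 - 70α + 1225 = -723, so α^2 - 70α + 1948 = 0. The discriminant of x^2 - 70x + 1948 is (-70)^2 - 4·(1948) = 4900 - 7792 = -2892, and 4·(-723) is not a perfect square in Q since -723 is squarefree and ≠ 1. Hence x^2 - 70x + 1948 is irreducible over Q and is the minimal polynomial of α.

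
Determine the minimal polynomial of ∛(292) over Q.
m_α(x) = x^3 - 292

α satisfies α^3 = 292, so x^3 - 292 annihilates α. By the rational root test, a rational root p/q (in lowest terms) of x^3 - 292 would satisfy p^3 = 292 q^3, forcing q = 1 and p^3 = 292; but 292 is not a perfect cube, contradiction. A monic cubic over Q with no rational root is irreducible (any nontrivial factorization would include a linear factor). Hence x^3 - 292 is the minimal polynomial of α, and in particular [Q(α):Q] = 3.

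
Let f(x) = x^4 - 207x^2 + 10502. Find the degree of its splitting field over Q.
[K : Q] = 4

Solving the quadratic in x^2: x^2 = (207 ± √(207^2 - 4·10502))/2 = (207 ± √841)/2 = (207 ± 29)/2, giving x^2 = 118 or x^2 = 89. So f(x) = (x^2 - 118)(x^2 - 89) and the roots of f are ±√118, ±√89. Hence the splitting field is K = Q(√118, √89). Since 118 and 89 are distinct squarefree integers > 1, their product 10502 is not a perfect square, so √89 ∉ Q(√118). By the tower law [K:Q] = [Q(√118,√89):Q(√118)] · [Q(√118):Q] = 2 · 2 = 4.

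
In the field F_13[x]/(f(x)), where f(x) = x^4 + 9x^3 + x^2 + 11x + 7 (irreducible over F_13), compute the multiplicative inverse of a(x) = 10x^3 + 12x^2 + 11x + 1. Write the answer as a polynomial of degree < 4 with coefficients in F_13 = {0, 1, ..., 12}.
a(x)^(-1) ≡ 10x^3 + 6x^2 + 2x + 3 (mod f(x))

Since f is irreducible over F_13, F_13[x]/(f) is a field and a(x) ≠ 0 has an inverse. Apply the extended Euclidean algorithm to f(x) and a(x) in F_13[x]: f(x) = (4x)·a(x) + (9x^2 + 7x + 7);  a(x) = (4x + 4)·(9x^2 + 7x + 7) + (7x + 12);  (9x^2 + 7x + 7) = (5x + 11)·(7x + 12) + (5). The last nonzero remainder is the constant 5 = gcd(f, a) in F_13. Back-substituting through the division chain expresses 5 = s(x)·a(x) + t(x)·f(x) with s(x) ≡ 11x^3 + 4x^2 + 10x + 2 (mod f), so (11x^3 + 4x^2 + 10x + 2)·a(x) ≡ 5 (mod f). Multiplying by 5^(-1) ≡ 8 in F_13 gives a(x)^(-1) ≡ 8·(11x^3 + 4x^2 + 10x + 2) ≡ 10x^3 + 6x^2 + 2x + 3 (mod f). Check: (10x^3 + 12x^2 + 11x + 1)·(10x^3 + 6x^2 + 2x + 3) = 9x^6 + 11x^5 + 7x^4 + 12x^2 + 9x + 3 ≡ 1 (mod x^4 + 9x^3 + x^2 + 11x + 7).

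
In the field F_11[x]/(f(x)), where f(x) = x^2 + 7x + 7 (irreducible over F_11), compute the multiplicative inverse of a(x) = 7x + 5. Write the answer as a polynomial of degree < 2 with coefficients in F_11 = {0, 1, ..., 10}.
a(x)^(-1) ≡ 2x (mod f(x))

Since f is irreducible over F_11, F_11[x]/(f) is a field and a(x) ≠ 0 has an inverse. Apply the extended Euclidean algorithm to f(x) and a(x) in F_11[x]: f(x) = (8x)·a(x) + (7). The last nonzero remainder is the constant 7 = gcd(f, a) in F_11. Back-substituting through the division chain expresses 7 = s(x)·a(x) + t(x)·f(x) with s(x) ≡ 3x (mod f), so (3x)·a(x) ≡ 7 (mod f). Multiplying by 7^(-1) ≡ 8 in F_11 gives a(x)^(-1) ≡ 8·(3x) ≡ 2x (mod f). Check: (7x + 5)·(2x) = 3x^2 + 10x ≡ 1 (mod x^2 + 7x + 7).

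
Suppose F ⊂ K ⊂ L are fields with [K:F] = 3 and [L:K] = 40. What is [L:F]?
[L:F] = 120

The tower law says that for any tower of field extensions F ⊂ K ⊂ L with finite degrees, [L:F] = [L:K] · [K:F]. Here this gives [L:F] = 40 · 3 = 120.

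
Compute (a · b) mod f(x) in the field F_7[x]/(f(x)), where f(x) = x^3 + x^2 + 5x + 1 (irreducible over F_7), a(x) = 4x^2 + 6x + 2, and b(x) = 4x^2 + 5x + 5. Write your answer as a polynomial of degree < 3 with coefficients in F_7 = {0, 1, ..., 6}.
a · b ≡ 6x^2 + 3x + 3 (mod f(x))

Multiply in F_7[x]: a(x)·b(x) = (4x^2 + 6x + 2)·(4x^2 + 5x + 5) = 2x^4 + 2x^3 + 2x^2 + 5x + 3. This has degree ≥ 3, so divide by f(x) over F_7: 2x^4 + 2x^3 + 2x^2 + 5x + 3 = (2x)·(x^3 + x^2 + 5x + 1) + (6x^2 + 3x + 3). Hence a·b ≡ 6x^2 + 3x + 3 (mod f). (F_7[x]/(f) is a field with 7^3 = 343 elements since f is irreducible of degree 3.)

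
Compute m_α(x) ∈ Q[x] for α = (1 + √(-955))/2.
m_α(x) = x^2 - x + 239

From 2α - 1 = √(-955), squaring gives (2α - 1)^2 = -955, i.e. 4α^2 - 4α + 1 = -955, so α^2 - α + (1 + 955)/4 = 0. Since -955 ≡ 1 (mod 4), (1 + 955)/4 = 239 ∈ Z. The polynomial x^2 - x + 239 has discriminant 1 - 4·(239) = -955, which is not a perfect square in Q (d = -955 is squarefree and ≠ 1), so x^2 - x + 239 is irreducible over Q. It is the minimal polynomial of α.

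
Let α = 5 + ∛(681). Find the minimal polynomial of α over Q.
m_α(x) = x^3 - 15x^2 + 75x - 806

Set β = α - 5 = ∛(681), so β^3 = 681. Then (α - 5)^3 - 681 = 0, i.e. α is a root of g(x) = (x - 5)^3 - 681 = x^3 - 15x^2 + 75x - 806. Since g(x) = h(x - 5) where h(x) = x^3 - 681, and h is irreducible over Q (because 681 is not a perfect cube, so h has no rational root, and a monic cubic with no rational root is irreducible), g is also irreducible (irreducibility is preserved under the substitution x → x - 5). Hence m_α(x) = x^3 - 15x^2 + 75x - 806.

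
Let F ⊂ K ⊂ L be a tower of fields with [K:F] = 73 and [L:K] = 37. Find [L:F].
[L:F] = 2701

The tower law says that for any tower of field extensions F ⊂ K ⊂ L with finite degrees, [L:F] = [L:K] · [K:F]. Here this gives [L:F] = 37 · 73 = 2701.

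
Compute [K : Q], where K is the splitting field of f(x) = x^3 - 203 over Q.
[K : Q] = 6

The roots of x^3 - 203 are ∛203, ω∛203, ω^2∛203 where ω = e^(2πi/3) is a primitive cube root of unity, so K = Q(∛203, ω). Now [Q(∛203):Q] = 3 (since 203 is not a perfect cube, x^3 - 203 is irreducible) and [Q(ω):Q] = 2. Both 2 and 3 divide [K:Q], and [K:Q] ≤ 3·2 = 6, so [K:Q] = 6. (Equivalently: Q(∛203) ⊂ R but ω ∉ R, so [K : Q(∛203)] = 2.)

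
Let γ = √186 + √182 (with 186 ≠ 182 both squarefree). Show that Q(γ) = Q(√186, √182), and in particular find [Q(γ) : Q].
[Q(γ) : Q] = 4 (equivalently, Q(γ) = Q(√186, √182))

Obviously Q(γ) ⊆ Q(√186, √182), and [Q(√186, √182):Q] = 4 (since 186, 182 are distinct squarefree integers > 1 with 33852 not a perfect square). To show equality we compute the minimal polynomial of γ. From γ = √186 + √182: γ^2 = 186 + 2√(33852) + 182 = 368 + 2√(33852), so γ^2 - 368 = 2√(33852); squaring, (γ^2 - 368)^2 = 4·33852, i.e. γ^4 - 736γ^2 + 135424 - 135408 = 0, i.e. γ^4 - 736γ^2 + 16 = 0. So γ is a root of x^4 - 736x^2 + 16. This polynomial is irreducible over Q: it has no rational root (each ±√186 ± √182 is irrational), and any factorization into two quadratics over Q would force √(33852) ∈ Q (pairing opposite roots) or √186, √182 ∈ Q (other pairings), all impossible. Hence [Q(γ):Q] = 4 = [Q(√186, √182):Q], so Q(γ) = Q(√186, √182).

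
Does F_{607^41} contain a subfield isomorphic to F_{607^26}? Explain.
No: F_{607^26} is not a subfield of F_{607^41}

F_{p^m} embeds in F_{p^n} iff m | n. Here 26 ∤ 41 (since 41 = 1·26 + 15 with remainder 15 ≠ 0), so F_{607^26} is not a subfield of F_{607^41}. Equivalently: if it were, the tower law would give 26 = [F_{607^26}:F_607] dividing [F_{607^41}:F_607] = 41, contradiction.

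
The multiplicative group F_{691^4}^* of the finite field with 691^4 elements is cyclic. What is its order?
|F_{691^4}^*| = 227988105360

F_{691^4} has 691^4 = 227988105361 elements; its multiplicative group consists of all nonzero elements, so |F_{691^4}^*| = 227988105361 - 1 = 227988105360. (It is cyclic since any finite subgroup of the multiplicative group of a field is cyclic.)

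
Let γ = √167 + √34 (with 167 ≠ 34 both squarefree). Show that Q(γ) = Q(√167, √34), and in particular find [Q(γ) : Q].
[Q(γ) : Q] = 4 (equivalently, Q(γ) = Q(√167, √34))

Obviously Q(γ) ⊆ Q(√167, √34), and [Q(√167, √34):Q] = 4 (since 167, 34 are distinct squarefree integers > 1 with 5678 not a perfect square). To show equality we compute the minimal polynomial of γ. From γ = √167 + √34: γ^2 = 167 + 2√(5678) + 34 = 201 + 2√(5678), so γ^2 - 201 = 2√(5678); squaring, (γ^2 - 201)^2 = 4·5678, i.e. γ^4 - 402γ^2 + 40401 - 22712 = 0, i.e. γ^4 - 402γ^2 + 17689 = 0. So γ is a root of x^4 - 402x^2 + 17689. This polynomial is irreducible over Q: it has no rational root (each ±√167 ± √34 is irrational), and any factorization into two quadratics over Q would force √(5678) ∈ Q (pairing opposite roots) or √167, √34 ∈ Q (other pairings), all impossible. Hence [Q(γ):Q] = 4 = [Q(√167, √34):Q], so Q(γ) = Q(√167, √34).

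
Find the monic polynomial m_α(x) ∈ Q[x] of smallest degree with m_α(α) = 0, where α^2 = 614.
m_α(x) = x^2 - 614

α satisfies α^2 - 614 = 0, so x^2 - 614 annihilates α. Since d = 614 is squarefree and ≠ 1, it is not a perfect square in Q, so x^2 - 614 has no rational root and is therefore irreducible over Q (a degree-2 polynomial over a field is irreducible iff it has no root). Hence m_α(x) = x^2 - 614.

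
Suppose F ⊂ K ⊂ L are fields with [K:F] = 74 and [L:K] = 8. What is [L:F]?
[L:F] = 592

The tower law says that for any tower of field extensions F ⊂ K ⊂ L with finite degrees, [L:F] = [L:K] · [K:F]. Here this gives [L:F] = 8 · 74 = 592.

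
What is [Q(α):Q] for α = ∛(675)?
[Q(α):Q] = 3

The minimal polynomial of α is x^3 - 675, irreducible over Q since 675 is not a perfect cube (so x^3 - 675 has no rational root). Hence [Q(α):Q] = deg(m_α) = 3.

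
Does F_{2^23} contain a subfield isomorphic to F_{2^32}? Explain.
No: F_{2^32} is not a subfield of F_{2^23}

F_{p^m} embeds in F_{p^n} iff m | n. Here 32 ∤ 23 (since 23 = 0·32 + 23 with remainder 23 ≠ 0), so F_{2^32} is not a subfield of F_{2^23}. Equivalently: if it were, the tower law would give 32 = [F_{2^32}:F_2] dividing [F_{2^23}:F_2] = 23, contradiction.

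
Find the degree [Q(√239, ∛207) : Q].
[Q(√239, ∛207) : Q] = 6

Let L = Q(√239, ∛207). Since Q(√239) ⊂ L and [Q(√239):Q] = 2, the tower law gives 2 | [L:Q]. Likewise Q(∛207) ⊂ L with [Q(∛207):Q] = 3 (because 207 is not a perfect cube), so 3 | [L:Q]. As gcd(2,3) = 1, [L:Q] is divisible by 6. Conversely L is generated over Q by √239 and ∛207, so [L:Q] ≤ 2·3 = 6. Therefore [Q(√239, ∛207) : Q] = 6.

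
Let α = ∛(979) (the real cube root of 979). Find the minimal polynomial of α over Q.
m_α(x) = x^3 - 979

α satisfies α^3 = 979, so x^3 - 979 annihilates α. By the rational root test, a rational root p/q (in lowest terms) of x^3 - 979 would satisfy p^3 = 979 q^3, forcing q = 1 and p^3 = 979; but 979 is not a perfect cube, contradiction. A monic cubic over Q with no rational root is irreducible (any nontrivial factorization would include a linear factor). Hence x^3 - 979 is the minimal polynomial of α, and in particular [Q(α):Q] = 3.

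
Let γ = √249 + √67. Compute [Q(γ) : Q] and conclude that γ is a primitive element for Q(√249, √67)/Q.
[Q(γ) : Q] = 4 (equivalently, Q(γ) = Q(√249, √67))

Obviously Q(γ) ⊆ Q(√249, √67), and [Q(√249, √67):Q] = 4 (since 249, 67 are distinct squarefree integers > 1 with 16683 not a perfect square). To show equality we compute the minimal polynomial of γ. From γ = √249 + √67: γ^2 = 249 + 2√(16683) + 67 = 316 + 2√(16683), so γ^2 - 316 = 2√(16683); squaring, (γ^2 - 316)^2 = 4·16683, i.e. γ^4 - 632γ^2 + 99856 - 66732 = 0, i.e. γ^4 - 632γ^2 + 33124 = 0. So γ is a root of x^4 - 632x^2 + 33124. This polynomial is irreducible over Q: it has no rational root (each ±√249 ± √67 is irrational), and any factorization into two quadratics over Q would force √(16683) ∈ Q (pairing opposite roots) or √249, √67 ∈ Q (other pairings), all impossible. Hence [Q(γ):Q] = 4 = [Q(√249, √67):Q], so Q(γ) = Q(√249, √67).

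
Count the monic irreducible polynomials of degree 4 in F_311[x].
There are 2338713780 monic irreducible polynomials of degree 4 over F_311

Each element of F_{311^4} that lies in no proper subfield is a root of exactly one monic irreducible of degree 4 over F_311, and each such polynomial has 4 distinct roots in F_{311^4}. By Möbius inversion the count is N_311(4) = (1/4) Σ_{d|4} μ(4/d) · 311^d = (1/4)(μ(4)·311^1 + μ(2)·311^2 + μ(1)·311^4) = 9354855120/4 = 2338713780.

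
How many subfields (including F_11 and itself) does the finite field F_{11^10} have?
F_{11^10} has 4 subfields

The subfields of F_{p^n} are exactly the fields F_{p^d} for d | n (each is the fixed field of the unique index-d subgroup of Gal(F_{p^n}/F_p) ≅ Z/nZ). The divisors of n = 10 are {1, 2, 5, 10}, giving 4 subfields: F_{11^1}, F_{11^2}, F_{11^5}, F_{11^10}.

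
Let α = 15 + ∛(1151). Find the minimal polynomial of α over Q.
m_α(x) = x^3 - 45x^2 + 675x - 4526

Set β = α - 15 = ∛(1151), so β^3 = 1151. Then (α - 15)^3 - 1151 = 0, i.e. α is a root of g(x) = (x - 15)^3 - 1151 = x^3 - 45x^2 + 675x - 4526. Since g(x) = h(x - 15) where h(x) = x^3 - 1151, and h is irreducible over Q (because 1151 is not a perfect cube, so h has no rational root, and a monic cubic with no rational root is irreducible), g is also irreducible (irreducibility is preserved under the substitution x → x - 15). Hence m_α(x) = x^3 - 45x^2 + 675x - 4526.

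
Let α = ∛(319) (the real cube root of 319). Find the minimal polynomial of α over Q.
m_α(x) = x^3 - 319

α satisfies α^3 = 319, so x^3 - 319 annihilates α. By the rational root test, a rational root p/q (in lowest terms) of x^3 - 319 would satisfy p^3 = 319 q^3, forcing q = 1 and p^3 = 319; but 319 is not a perfect cube, contradiction. A monic cubic over Q with no rational root is irreducible (any nontrivial factorization would include a linear factor). Hence x^3 - 319 is the minimal polynomial of α, and in particular [Q(α):Q] = 3.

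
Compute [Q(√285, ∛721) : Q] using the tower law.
[Q(√285, ∛721) : Q] = 6

Let L = Q(√285, ∛721). Since Q(√285) ⊂ L and [Q(√285):Q] = 2, the tower law gives 2 | [L:Q]. Likewise Q(∛721) ⊂ L with [Q(∛721):Q] = 3 (because 721 is not a perfect cube), so 3 | [L:Q]. As gcd(2,3) = 1, [L:Q] is divisible by 6. Conversely L is generated over Q by √285 and ∛721, so [L:Q] ≤ 2·3 = 6. Therefore [Q(√285, ∛721) : Q] = 6.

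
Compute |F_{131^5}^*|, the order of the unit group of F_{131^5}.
|F_{131^5}^*| = 38579489650

F_{131^5} has 131^5 = 38579489651 elements; its multiplicative group consists of all nonzero elements, so |F_{131^5}^*| = 38579489651 - 1 = 38579489650. (It is cyclic since any finite subgroup of the multiplicative group of a field is cyclic.)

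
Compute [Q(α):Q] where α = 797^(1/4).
[Q(α):Q] = 4

α is a root of x^4 - 797. By Eisenstein's criterion at the prime p = 797 (which divides the constant term 797 but p^2 = 635209 does not, since 797 is squarefree), x^4 - 797 is irreducible over Q. Hence [Q(α):Q] = 4.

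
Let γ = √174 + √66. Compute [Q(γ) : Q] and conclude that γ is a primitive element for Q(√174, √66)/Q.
[Q(γ) : Q] = 4 (equivalently, Q(γ) = Q(√174, √66))

Obviously Q(γ) ⊆ Q(√174, √66), and [Q(√174, √66):Q] = 4 (since 174, 66 are distinct squarefree integers > 1 with 11484 not a perfect square). To show equality we compute the minimal polynomial of γ. From γ = √174 + √66: γ^2 = 174 + 2√(11484) + 66 = 240 + 2√(11484), so γ^2 - 240 = 2√(11484); squaring, (γ^2 - 240)^2 = 4·11484, i.e. γ^4 - 480γ^2 + 57600 - 45936 = 0, i.e. γ^4 - 480γ^2 + 11664 = 0. So γ is a root of x^4 - 480x^2 + 11664. This polynomial is irreducible over Q: it has no rational root (each ±√174 ± √66 is irrational), and any factorization into two quadratics over Q would force √(11484) ∈ Q (pairing opposite roots) or √174, √66 ∈ Q (other pairings), all impossible. Hence [Q(γ):Q] = 4 = [Q(√174, √66):Q], so Q(γ) = Q(√174, √66).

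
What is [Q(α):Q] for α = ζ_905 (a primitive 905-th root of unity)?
[Q(α):Q] = 720

The minimal polynomial of ζ_905 over Q is the 905-th cyclotomic polynomial Φ_905(x), which is irreducible over Q and has degree φ(905) = 720. Hence [Q(α):Q] = φ(905) = 720.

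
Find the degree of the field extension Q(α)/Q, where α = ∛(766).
[Q(α):Q] = 3

The minimal polynomial of α is x^3 - 766, irreducible over Q since 766 is not a perfect cube (so x^3 - 766 has no rational root). Hence [Q(α):Q] = deg(m_α) = 3.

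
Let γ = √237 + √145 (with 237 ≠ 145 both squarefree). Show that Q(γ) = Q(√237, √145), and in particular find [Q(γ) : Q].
[Q(γ) : Q] = 4 (equivalently, Q(γ) = Q(√237, √145))

Obviously Q(γ) ⊆ Q(√237, √145), and [Q(√237, √145):Q] = 4 (since 237, 145 are distinct squarefree integers > 1 with 34365 not a perfect square). To show equality we compute the minimal polynomial of γ. From γ = √237 + √145: γ^2 = 237 + 2√(34365) + 145 = 382 + 2√(34365), so γ^2 - 382 = 2√(34365); squaring, (γ^2 - 382)^2 = 4·34365, i.e. γ^4 - 764γ^2 + 145924 - 137460 = 0, i.e. γ^4 - 764γ^2 + 8464 = 0. So γ is a root of x^4 - 764x^2 + 8464. This polynomial is irreducible over Q: it has no rational root (each ±√237 ± √145 is irrational), and any factorization into two quadratics over Q would force √(34365) ∈ Q (pairing opposite roots) or √237, √145 ∈ Q (other pairings), all impossible. Hence [Q(γ):Q] = 4 = [Q(√237, √145):Q], so Q(γ) = Q(√237, √145).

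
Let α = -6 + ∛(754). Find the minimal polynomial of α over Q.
m_α(x) = x^3 + 18x^2 + 108x - 538

Set β = α + 6 = ∛(754), so β^3 = 754. Then (α + 6)^3 - 754 = 0, i.e. α is a root of g(x) = (x + 6)^3 - 754 = x^3 + 18x^2 + 108x - 538. Since g(x) = h(x + 6) where h(x) = x^3 - 754, and h is irreducible over Q (because 754 is not a perfect cube, so h has no rational root, and a monic cubic with no rational root is irreducible), g is also irreducible (irreducibility is preserved under the substitution x → x + 6). Hence m_α(x) = x^3 + 18x^2 + 108x - 538.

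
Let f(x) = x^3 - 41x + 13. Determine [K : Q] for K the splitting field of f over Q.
[K : Q] = 6

By the rational root test, any rational root of the monic integer polynomial f(x) = x^3 - 41x + 13 must be an integer dividing the constant term 13, i.e. one of ±{1, 13}. Evaluating: f(1) = -27, f(-1) = 53, f(13) = 1677, f(-13) = -1651; none is 0, so f has no rational root and is therefore irreducible over Q (a cubic with no linear factor over a field is irreducible). For an irreducible cubic, the Galois group is A_3 or S_3 according as the discriminant disc(f) = -4a^3 - 27b^2 = -4·(-41)^3 - 27·(13)^2 = 271121 is or is not a square in Q. Here disc(f) = 271121 is not a perfect square in Q, so the Galois group of f over Q is not contained in A_3 and must be all of S_3. The splitting field has degree |S_3| = 6 over Q, so [K : Q] = 6.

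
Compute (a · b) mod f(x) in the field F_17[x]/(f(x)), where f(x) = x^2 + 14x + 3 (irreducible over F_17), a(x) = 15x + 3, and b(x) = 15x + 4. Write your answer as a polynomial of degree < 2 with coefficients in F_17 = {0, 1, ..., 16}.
a · b ≡ 15x (mod f(x))

Multiply in F_17[x]: a(x)·b(x) = (15x + 3)·(15x + 4) = 4x^2 + 3x + 12. This has degree ≥ 2, so divide by f(x) over F_17: 4x^2 + 3x + 12 = (4)·(x^2 + 14x + 3) + (15x). Hence a·b ≡ 15x (mod f). (F_17[x]/(f) is a field with 17^2 = 289 elements since f is irreducible of degree 2.)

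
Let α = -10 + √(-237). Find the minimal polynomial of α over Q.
m_α(x) = x^2 + 20x + 337

From α + 10 = √(-237), squaring gives (α + 10)^2 = -237, i.e. α^2 + 20α + 100 = -237, so α^2 + 20α + 337 = 0. The discriminant of x^2 + 20x + 337 is (20)^2 - 4·(337) = 400 - 1348 = -948, and 4·(-237) is not a perfect square in Q since -237 is squarefree and ≠ 1. Hence x^2 + 20x + 337 is irreducible over Q and is the minimal polynomial of α.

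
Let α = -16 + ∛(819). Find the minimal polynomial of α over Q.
m_α(x) = x^3 + 48x^2 + 768x + 3277

Set β = α + 16 = ∛(819), so β^3 = 819. Then (α + 16)^3 - 819 = 0, i.e. α is a root of g(x) = (x + 16)^3 - 819 = x^3 + 48x^2 + 768x + 3277. Since g(x) = h(x + 16) where h(x) = x^3 - 819, and h is irreducible over Q (because 819 is not a perfect cube, so h has no rational root, and a monic cubic with no rational root is irreducible), g is also irreducible (irreducibility is preserved under the substitution x → x + 16). Hence m_α(x) = x^3 + 48x^2 + 768x + 3277.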